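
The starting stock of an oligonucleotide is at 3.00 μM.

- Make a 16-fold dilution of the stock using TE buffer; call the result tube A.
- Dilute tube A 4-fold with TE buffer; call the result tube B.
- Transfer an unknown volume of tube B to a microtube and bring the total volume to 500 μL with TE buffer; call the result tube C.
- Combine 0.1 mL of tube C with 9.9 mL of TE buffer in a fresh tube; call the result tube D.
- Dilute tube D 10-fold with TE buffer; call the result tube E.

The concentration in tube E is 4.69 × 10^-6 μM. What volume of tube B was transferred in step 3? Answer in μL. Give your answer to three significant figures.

50.0 μL

Step 1: 16-fold → factor 16
Step 2: 4-fold → factor 4
Step 3: v brought to 500 μL → factor = 500 μL/v
Step 4: 0.1 mL + 9.9 mL = 10 mL total → factor 10/0.1 = 100
Step 5: 10-fold → factor 10
Product of known-step factors = 64000
Overall factor = 3.00 μM / (4.69 × 10^-6 μM) = 6.3966 × 10^5
Step-3 factor = 6.3966 × 10^5 / 64000 = 9.9947
v = 500 μL / 9.9947 = 50.0 μL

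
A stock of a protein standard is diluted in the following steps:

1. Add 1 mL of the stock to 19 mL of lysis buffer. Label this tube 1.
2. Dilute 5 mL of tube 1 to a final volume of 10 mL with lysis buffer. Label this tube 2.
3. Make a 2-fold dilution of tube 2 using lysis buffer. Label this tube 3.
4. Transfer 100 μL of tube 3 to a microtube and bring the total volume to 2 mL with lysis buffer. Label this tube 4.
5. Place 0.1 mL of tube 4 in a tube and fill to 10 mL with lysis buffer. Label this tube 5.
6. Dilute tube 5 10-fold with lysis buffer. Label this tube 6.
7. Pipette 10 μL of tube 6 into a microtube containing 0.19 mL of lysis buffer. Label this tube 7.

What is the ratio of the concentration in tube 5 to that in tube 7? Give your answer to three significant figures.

200

Step 1: 1 mL + 19 mL = 20 mL total → factor 20/1 = 20
Step 2: 5 mL brought to 10 mL → factor 10/5 = 2
Step 3: 2-fold → factor 2
Step 4: 100 μL brought to 2 mL → factor 2000/100 = 20
Step 5: 0.1 mL brought to 10 mL → factor 10/0.1 = 100
Step 6: 10-fold → factor 10
Step 7: 10 μL + 0.19 mL = 200 μL total → factor 200/10 = 20
Dilution factor to tube 5 = 1.6 × 10^5; to tube 7 = 3.2 × 10^7
[tube 5]/[tube 7] = (factor to tube 7)/(factor to tube 5) = 3.2 × 10^7/1.6 × 10^5 = 200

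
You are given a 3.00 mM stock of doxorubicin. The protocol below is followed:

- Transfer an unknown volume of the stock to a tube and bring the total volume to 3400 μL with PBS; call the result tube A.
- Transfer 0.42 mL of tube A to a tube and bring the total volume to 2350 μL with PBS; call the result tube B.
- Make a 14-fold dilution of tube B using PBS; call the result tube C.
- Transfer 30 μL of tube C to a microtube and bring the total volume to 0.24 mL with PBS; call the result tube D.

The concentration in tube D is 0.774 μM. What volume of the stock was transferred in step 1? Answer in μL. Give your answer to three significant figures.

550 μL

Step 1: v brought to 3400 μL → factor = 3400 μL/v
Step 2: 0.42 mL brought to 2350 μL → factor 2.35/0.42 = 5.5952
Step 3: 14-fold → factor 14
Step 4: 30 μL brought to 0.24 mL → factor 240/30 = 8
Product of known-step factors = 626.67
Overall factor = 3.00 mM / (0.774 μM) = 3876
Step-1 factor = 3876 / 626.67 = 6.1851
v = 3400 μL / 6.1851 = 550 μL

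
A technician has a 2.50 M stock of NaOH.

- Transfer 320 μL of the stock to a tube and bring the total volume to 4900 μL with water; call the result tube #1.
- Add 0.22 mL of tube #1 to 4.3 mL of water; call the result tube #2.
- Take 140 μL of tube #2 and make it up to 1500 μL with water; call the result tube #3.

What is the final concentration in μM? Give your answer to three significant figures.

742 μM

Step 1: 320 μL brought to 4900 μL → factor 4900/320 = 15.312
Step 2: 0.22 mL + 4.3 mL = 4.52 mL total → factor 4.52/0.22 = 20.545
Step 3: 140 μL brought to 1500 μL → factor 1500/140 = 10.714
Overall dilution factor = 15.312 × 20.545 × 10.714 = 3370.7
Final = 2.50 M / 3370.7 = 0.0007417 M = 742 μM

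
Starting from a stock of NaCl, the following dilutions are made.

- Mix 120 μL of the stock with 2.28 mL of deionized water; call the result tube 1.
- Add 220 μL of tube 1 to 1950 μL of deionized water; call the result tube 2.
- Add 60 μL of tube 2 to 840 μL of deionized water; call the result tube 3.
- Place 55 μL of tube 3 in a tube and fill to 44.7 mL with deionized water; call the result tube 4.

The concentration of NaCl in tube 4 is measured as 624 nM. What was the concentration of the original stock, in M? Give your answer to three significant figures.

Step 1: 120 μL + 2.28 mL = 2400 μL total → factor 2400/120 = 20
Step 2: 220 μL + 1950 μL = 2170 μL total → factor 2170/220 = 9.8636
Step 3: 60 μL + 840 μL = 900 μL total → factor 900/60 = 15
Step 4: 55 μL brought to 44.7 mL → factor 44700/55 = 812.73
Overall dilution factor = 20 × 9.8636 × 15 × 812.73 = 2.4049 × 10^6
Stock = 624 nM × 2.4049 × 10^6 = 1.501 × 10^9 nM = 1.50 M

1.50 M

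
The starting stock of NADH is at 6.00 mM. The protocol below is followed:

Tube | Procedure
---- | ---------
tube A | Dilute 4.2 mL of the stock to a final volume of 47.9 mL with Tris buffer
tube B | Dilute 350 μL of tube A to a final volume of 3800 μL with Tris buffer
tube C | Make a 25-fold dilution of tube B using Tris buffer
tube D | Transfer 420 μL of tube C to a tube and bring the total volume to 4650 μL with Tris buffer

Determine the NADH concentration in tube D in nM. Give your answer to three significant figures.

175 nM

Step 1: 4.2 mL brought to 47.9 mL → factor 47.9/4.2 = 11.405
Step 2: 350 μL brought to 3800 μL → factor 3800/350 = 10.857
Step 3: 25-fold → factor 25
Step 4: 420 μL brought to 4650 μL → factor 4650/420 = 11.071
Overall dilution factor = 11.405 × 10.857 × 25 × 11.071 = 34272
Final = 6.00 mM / 34272 = 0.0001751 mM = 175 nM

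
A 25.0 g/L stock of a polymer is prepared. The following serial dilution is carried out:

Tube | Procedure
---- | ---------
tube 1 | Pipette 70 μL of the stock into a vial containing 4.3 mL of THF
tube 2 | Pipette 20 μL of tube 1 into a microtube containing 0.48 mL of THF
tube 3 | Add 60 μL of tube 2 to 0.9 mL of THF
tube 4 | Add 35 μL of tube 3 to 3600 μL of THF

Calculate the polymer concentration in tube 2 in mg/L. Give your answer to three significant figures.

16.0 mg/L

Step 1: 70 μL + 4.3 mL = 4370 μL total → factor 4370/70 = 62.429
Step 2: 20 μL + 0.48 mL = 500 μL total → factor 500/20 = 25
Dilution factor through tube 2 = 62.429 × 25 = 1560.7
[tube 2] = 25.0 g/L / 1560.7 = 0.01602 g/L = 16.0 mg/L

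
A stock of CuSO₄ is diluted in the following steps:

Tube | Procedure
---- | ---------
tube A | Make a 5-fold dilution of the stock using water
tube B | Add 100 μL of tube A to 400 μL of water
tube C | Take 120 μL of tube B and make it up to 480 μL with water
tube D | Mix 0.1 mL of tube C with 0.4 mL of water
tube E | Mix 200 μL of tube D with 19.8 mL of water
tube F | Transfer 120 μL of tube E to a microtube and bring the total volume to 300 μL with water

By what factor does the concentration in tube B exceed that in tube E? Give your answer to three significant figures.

2.00 × 10^3

Step 1: 5-fold → factor 5
Step 2: 100 μL + 400 μL = 500 μL total → factor 500/100 = 5
Step 3: 120 μL brought to 480 μL → factor 480/120 = 4
Step 4: 0.1 mL + 0.4 mL = 0.5 mL total → factor 0.5/0.1 = 5
Step 5: 200 μL + 19.8 mL = 20000 μL total → factor 20000/200 = 100
Dilution factor to tube B = 25; to tube E = 50000
[tube B]/[tube E] = (factor to tube E)/(factor to tube B) = 50000/25 = 2.00 × 10^3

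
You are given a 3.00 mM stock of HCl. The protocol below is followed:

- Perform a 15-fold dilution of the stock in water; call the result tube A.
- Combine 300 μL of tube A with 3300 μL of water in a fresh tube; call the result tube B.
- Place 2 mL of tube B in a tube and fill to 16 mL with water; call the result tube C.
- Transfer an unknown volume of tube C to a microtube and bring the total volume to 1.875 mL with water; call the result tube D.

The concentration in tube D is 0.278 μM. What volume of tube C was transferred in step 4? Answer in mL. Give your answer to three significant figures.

0.250 mL

Step 1: 15-fold → factor 15
Step 2: 300 μL + 3300 μL = 3600 μL total → factor 3600/300 = 12
Step 3: 2 mL brought to 16 mL → factor 16/2 = 8
Step 4: v brought to 1.875 mL → factor = 1.875 mL/v
Product of known-step factors = 1440
Overall factor = 3.00 mM / (0.278 μM) = 10791
Step-4 factor = 10791 / 1440 = 7.494
v = 1.875 mL / 7.494 = 0.250 mL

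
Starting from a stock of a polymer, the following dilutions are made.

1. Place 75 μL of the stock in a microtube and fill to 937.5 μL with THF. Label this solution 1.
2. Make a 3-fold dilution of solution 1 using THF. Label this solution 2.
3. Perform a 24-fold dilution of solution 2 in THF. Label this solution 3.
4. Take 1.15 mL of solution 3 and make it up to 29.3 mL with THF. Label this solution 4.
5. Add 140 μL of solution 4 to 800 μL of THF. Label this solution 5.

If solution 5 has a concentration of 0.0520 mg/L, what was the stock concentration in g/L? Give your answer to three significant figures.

Step 1: 75 μL brought to 937.5 μL → factor 937.5/75 = 12.5
Step 2: 3-fold → factor 3
Step 3: 24-fold → factor 24
Step 4: 1.15 mL brought to 29.3 mL → factor 29.3/1.15 = 25.478
Step 5: 140 μL + 800 μL = 940 μL total → factor 940/140 = 6.7143
Overall dilution factor = 12.5 × 3 × 24 × 25.478 × 6.7143 = 1.5396 × 10^5
Stock = 0.0520 mg/L × 1.5396 × 10^5 = 8006 mg/L = 8.01 g/L

8.01 g/L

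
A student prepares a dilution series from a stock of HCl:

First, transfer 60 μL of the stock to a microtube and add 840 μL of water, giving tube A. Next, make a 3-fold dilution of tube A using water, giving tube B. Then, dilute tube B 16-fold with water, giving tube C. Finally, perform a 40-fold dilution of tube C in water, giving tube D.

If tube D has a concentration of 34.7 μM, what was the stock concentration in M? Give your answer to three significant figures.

0.999 M

Step 1: 60 μL + 840 μL = 900 μL total → factor 900/60 = 15
Step 2: 3-fold → factor 3
Step 3: 16-fold → factor 16
Step 4: 40-fold → factor 40
Overall dilution factor = 15 × 3 × 16 × 40 = 28800
Stock = 34.7 μM × 28800 = 9.994 × 10^5 μM = 0.999 M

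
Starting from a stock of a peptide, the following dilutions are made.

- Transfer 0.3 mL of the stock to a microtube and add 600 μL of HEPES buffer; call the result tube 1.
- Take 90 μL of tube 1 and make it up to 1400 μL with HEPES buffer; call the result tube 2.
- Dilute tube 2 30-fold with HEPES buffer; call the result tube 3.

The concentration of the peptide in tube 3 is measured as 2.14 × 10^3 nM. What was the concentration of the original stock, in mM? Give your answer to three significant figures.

3.00 mM

Step 1: 0.3 mL + 600 μL = 0.9 mL total → factor 0.9/0.3 = 3
Step 2: 90 μL brought to 1400 μL → factor 1400/90 = 15.556
Step 3: 30-fold → factor 30
Overall dilution factor = 3 × 15.556 × 30 = 1400
Stock = 2.14 × 10^3 nM × 1400 = 2.996 × 10^6 nM = 3.00 mM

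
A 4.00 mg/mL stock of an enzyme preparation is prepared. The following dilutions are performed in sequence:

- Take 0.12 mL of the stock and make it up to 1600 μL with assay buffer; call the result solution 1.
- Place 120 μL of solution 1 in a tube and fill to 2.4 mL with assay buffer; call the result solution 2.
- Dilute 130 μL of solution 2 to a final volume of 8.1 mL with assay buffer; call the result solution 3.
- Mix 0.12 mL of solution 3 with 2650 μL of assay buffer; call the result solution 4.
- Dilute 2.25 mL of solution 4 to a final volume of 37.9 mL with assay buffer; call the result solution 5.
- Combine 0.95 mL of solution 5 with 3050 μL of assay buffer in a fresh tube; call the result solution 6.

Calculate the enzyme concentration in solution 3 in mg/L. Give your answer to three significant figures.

0.241 mg/L

Step 1: 0.12 mL brought to 1600 μL → factor 1.6/0.12 = 13.333
Step 2: 120 μL brought to 2.4 mL → factor 2400/120 = 20
Step 3: 130 μL brought to 8.1 mL → factor 8100/130 = 62.308
Dilution factor through solution 3 = 13.333 × 20 × 62.308 = 16615
[solution 3] = 4.00 mg/mL / 16615 = 0.0002407 mg/mL = 0.241 mg/L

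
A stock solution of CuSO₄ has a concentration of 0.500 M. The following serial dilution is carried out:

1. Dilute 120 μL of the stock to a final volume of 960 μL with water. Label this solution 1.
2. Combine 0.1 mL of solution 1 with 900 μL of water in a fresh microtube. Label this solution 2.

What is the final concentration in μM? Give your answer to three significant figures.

6.25 × 10^3 μM

Step 1: 120 μL brought to 960 μL → factor 960/120 = 8
Step 2: 0.1 mL + 900 μL = 1 mL total → factor 1/0.1 = 10
Overall dilution factor = 8 × 10 = 80
Final = 0.500 M / 80 = 0.006250 M = 6.25 × 10^3 μM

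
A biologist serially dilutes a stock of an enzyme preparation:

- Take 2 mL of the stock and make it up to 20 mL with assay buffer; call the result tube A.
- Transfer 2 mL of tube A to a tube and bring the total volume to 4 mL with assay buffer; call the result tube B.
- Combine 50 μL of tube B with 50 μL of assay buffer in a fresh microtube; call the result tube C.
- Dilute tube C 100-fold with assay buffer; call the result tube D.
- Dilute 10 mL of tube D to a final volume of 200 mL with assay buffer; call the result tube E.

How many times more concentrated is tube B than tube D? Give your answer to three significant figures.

Step 1: 2 mL brought to 20 mL → factor 20/2 = 10
Step 2: 2 mL brought to 4 mL → factor 4/2 = 2
Step 3: 50 μL + 50 μL = 100 μL total → factor 100/50 = 2
Step 4: 100-fold → factor 100
Dilution factor to tube B = 20; to tube D = 4000
[tube B]/[tube D] = (factor to tube D)/(factor to tube B) = 4000/20 = 200

200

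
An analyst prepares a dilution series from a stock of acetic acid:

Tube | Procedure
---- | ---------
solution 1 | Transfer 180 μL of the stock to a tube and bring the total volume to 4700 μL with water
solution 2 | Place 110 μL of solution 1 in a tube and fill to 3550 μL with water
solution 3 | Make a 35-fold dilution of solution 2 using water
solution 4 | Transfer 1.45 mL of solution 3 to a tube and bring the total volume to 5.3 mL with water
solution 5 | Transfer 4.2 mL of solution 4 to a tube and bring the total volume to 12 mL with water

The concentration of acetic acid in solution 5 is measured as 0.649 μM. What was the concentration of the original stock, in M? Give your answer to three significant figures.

0.200 M

Step 1: 180 μL brought to 4700 μL → factor 4700/180 = 26.111
Step 2: 110 μL brought to 3550 μL → factor 3550/110 = 32.273
Step 3: 35-fold → factor 35
Step 4: 1.45 mL brought to 5.3 mL → factor 5.3/1.45 = 3.6552
Step 5: 4.2 mL brought to 12 mL → factor 12/4.2 = 2.8571
Overall dilution factor = 26.111 × 32.273 × 35 × 3.6552 × 2.8571 = 3.0801 × 10^5
Stock = 0.649 μM × 3.0801 × 10^5 = 1.999 × 10^5 μM = 0.200 M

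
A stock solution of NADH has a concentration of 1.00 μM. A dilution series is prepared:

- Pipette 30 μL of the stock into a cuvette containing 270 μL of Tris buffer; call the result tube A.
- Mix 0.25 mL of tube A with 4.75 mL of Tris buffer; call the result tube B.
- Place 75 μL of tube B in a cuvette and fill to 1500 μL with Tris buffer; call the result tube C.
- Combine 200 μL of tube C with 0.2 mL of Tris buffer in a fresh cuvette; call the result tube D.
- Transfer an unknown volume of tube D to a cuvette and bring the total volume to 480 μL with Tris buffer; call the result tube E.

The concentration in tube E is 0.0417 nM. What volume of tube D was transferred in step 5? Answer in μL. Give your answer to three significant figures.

Step 1: 30 μL + 270 μL = 300 μL total → factor 300/30 = 10
Step 2: 0.25 mL + 4.75 mL = 5 mL total → factor 5/0.25 = 20
Step 3: 75 μL brought to 1500 μL → factor 1500/75 = 20
Step 4: 200 μL + 0.2 mL = 400 μL total → factor 400/200 = 2
Step 5: v brought to 480 μL → factor = 480 μL/v
Product of known-step factors = 8000
Overall factor = 1.00 μM / (0.0417 nM) = 23981
Step-5 factor = 23981 / 8000 = 2.9976
v = 480 μL / 2.9976 = 160 μL

160 μL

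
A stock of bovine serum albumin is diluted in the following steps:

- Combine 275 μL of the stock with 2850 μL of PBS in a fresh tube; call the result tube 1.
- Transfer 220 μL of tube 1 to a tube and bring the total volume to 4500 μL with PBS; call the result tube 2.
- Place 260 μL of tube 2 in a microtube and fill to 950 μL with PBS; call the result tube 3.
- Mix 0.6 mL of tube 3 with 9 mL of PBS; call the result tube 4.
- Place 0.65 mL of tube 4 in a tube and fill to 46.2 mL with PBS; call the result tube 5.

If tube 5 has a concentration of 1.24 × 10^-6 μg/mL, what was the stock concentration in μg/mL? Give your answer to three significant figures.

1.20 μg/mL

Step 1: 275 μL + 2850 μL = 3125 μL total → factor 3125/275 = 11.364
Step 2: 220 μL brought to 4500 μL → factor 4500/220 = 20.455
Step 3: 260 μL brought to 950 μL → factor 950/260 = 3.6538
Step 4: 0.6 mL + 9 mL = 9.6 mL total → factor 9.6/0.6 = 16
Step 5: 0.65 mL brought to 46.2 mL → factor 46.2/0.65 = 71.077
Overall dilution factor = 11.364 × 20.455 × 3.6538 × 16 × 71.077 = 9.6584 × 10^5
Stock = 1.24 × 10^-6 μg/mL × 9.6584 × 10^5 = 1.20 μg/mL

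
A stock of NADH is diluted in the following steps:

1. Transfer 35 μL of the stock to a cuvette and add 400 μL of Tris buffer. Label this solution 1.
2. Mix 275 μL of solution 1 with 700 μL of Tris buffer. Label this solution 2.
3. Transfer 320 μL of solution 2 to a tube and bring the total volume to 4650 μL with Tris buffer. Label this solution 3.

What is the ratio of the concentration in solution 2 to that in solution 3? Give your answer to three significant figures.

14.5

Step 1: 35 μL + 400 μL = 435 μL total → factor 435/35 = 12.429
Step 2: 275 μL + 700 μL = 975 μL total → factor 975/275 = 3.5455
Step 3: 320 μL brought to 4650 μL → factor 4650/320 = 14.531
Dilution factor to solution 2 = 44.065; to solution 3 = 640.32
[solution 2]/[solution 3] = (factor to solution 3)/(factor to solution 2) = 640.32/44.065 = 14.5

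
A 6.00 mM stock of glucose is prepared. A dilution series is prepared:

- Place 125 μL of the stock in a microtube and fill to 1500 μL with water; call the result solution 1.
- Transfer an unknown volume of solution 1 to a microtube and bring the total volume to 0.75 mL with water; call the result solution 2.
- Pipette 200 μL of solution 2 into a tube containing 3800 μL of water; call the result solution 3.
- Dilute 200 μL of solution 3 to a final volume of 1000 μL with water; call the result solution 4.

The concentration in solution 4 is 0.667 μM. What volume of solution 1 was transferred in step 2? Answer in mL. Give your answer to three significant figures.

Step 1: 125 μL brought to 1500 μL → factor 1500/125 = 12
Step 2: v brought to 0.75 mL → factor = 0.75 mL/v
Step 3: 200 μL + 3800 μL = 4000 μL total → factor 4000/200 = 20
Step 4: 200 μL brought to 1000 μL → factor 1000/200 = 5
Product of known-step factors = 1200
Overall factor = 6.00 mM / (0.667 μM) = 8995.5
Step-2 factor = 8995.5 / 1200 = 7.4963
v = 0.75 mL / 7.4963 = 0.100 mL

0.100 mL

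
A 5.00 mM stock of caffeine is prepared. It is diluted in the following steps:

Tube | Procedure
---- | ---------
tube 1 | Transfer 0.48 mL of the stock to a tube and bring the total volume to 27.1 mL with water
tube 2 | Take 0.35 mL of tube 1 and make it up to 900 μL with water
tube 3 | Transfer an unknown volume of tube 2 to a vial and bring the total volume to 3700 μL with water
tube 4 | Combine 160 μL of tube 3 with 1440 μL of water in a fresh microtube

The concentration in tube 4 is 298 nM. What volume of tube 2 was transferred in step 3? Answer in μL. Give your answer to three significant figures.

Step 1: 0.48 mL brought to 27.1 mL → factor 27.1/0.48 = 56.458
Step 2: 0.35 mL brought to 900 μL → factor 0.9/0.35 = 2.5714
Step 3: v brought to 3700 μL → factor = 3700 μL/v
Step 4: 160 μL + 1440 μL = 1600 μL total → factor 1600/160 = 10
Product of known-step factors = 1451.8
Overall factor = 5.00 mM / (298 nM) = 16779
Step-3 factor = 16779 / 1451.8 = 11.557
v = 3700 μL / 11.557 = 320 μL

320 μL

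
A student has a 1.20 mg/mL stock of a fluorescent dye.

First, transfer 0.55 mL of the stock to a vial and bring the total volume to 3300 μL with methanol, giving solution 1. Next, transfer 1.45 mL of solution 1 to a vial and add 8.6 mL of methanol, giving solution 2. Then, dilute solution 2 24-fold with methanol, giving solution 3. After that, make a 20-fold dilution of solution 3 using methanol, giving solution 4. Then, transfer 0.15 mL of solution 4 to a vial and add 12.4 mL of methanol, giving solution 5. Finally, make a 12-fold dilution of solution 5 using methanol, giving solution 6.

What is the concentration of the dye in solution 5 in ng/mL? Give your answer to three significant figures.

Step 1: 0.55 mL brought to 3300 μL → factor 3.3/0.55 = 6
Step 2: 1.45 mL + 8.6 mL = 10.05 mL total → factor 10.05/1.45 = 6.931
Step 3: 24-fold → factor 24
Step 4: 20-fold → factor 20
Step 5: 0.15 mL + 12.4 mL = 12.55 mL total → factor 12.55/0.15 = 83.667
Dilution factor through solution 5 = 6 × 6.931 × 24 × 20 × 83.667 = 1.6701 × 10^6
[solution 5] = 1.20 mg/mL / 1.6701 × 10^6 = 7.185 × 10^-7 mg/mL = 0.719 ng/mL

0.719 ng/mL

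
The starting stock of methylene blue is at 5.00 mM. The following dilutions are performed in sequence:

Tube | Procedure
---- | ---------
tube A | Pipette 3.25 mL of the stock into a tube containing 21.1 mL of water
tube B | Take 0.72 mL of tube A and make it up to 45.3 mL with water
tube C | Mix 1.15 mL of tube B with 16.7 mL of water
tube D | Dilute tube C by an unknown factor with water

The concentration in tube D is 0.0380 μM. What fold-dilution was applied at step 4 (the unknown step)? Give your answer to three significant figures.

18.0-fold

Step 1: 3.25 mL + 21.1 mL = 24.35 mL total → factor 24.35/3.25 = 7.4923
Step 2: 0.72 mL brought to 45.3 mL → factor 45.3/0.72 = 62.917
Step 3: 1.15 mL + 16.7 mL = 17.85 mL total → factor 17.85/1.15 = 15.522
Step 4: unknown factor x
Product of known-step factors = 7316.8
Overall factor = 5.00 mM / (0.0380 μM) = 1.3158 × 10^5
x = 1.3158 × 10^5 / 7316.8 = 18.0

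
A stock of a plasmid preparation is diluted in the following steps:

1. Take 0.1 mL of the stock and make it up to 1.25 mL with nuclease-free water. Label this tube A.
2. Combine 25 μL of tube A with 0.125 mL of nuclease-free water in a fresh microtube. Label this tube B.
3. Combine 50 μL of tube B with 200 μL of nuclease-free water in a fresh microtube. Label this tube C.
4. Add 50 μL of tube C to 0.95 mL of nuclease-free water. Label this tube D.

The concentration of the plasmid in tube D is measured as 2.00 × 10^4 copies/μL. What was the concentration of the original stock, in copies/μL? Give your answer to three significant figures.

1.50 × 10^8 copies/μL

Step 1: 0.1 mL brought to 1.25 mL → factor 1.25/0.1 = 12.5
Step 2: 25 μL + 0.125 mL = 150 μL total → factor 150/25 = 6
Step 3: 50 μL + 200 μL = 250 μL total → factor 250/50 = 5
Step 4: 50 μL + 0.95 mL = 1000 μL total → factor 1000/50 = 20
Overall dilution factor = 12.5 × 6 × 5 × 20 = 7500
Stock = 2.00 × 10^4 copies/μL × 7500 = 1.50 × 10^8 copies/μL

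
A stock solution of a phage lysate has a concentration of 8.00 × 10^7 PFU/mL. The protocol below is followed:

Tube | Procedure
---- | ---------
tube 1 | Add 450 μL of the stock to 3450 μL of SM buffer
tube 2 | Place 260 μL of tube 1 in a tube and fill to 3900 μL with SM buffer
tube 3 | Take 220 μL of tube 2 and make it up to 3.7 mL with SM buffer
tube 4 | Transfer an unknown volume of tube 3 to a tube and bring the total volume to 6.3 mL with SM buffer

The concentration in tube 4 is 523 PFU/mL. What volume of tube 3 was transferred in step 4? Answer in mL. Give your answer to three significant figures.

0.0900 mL

Step 1: 450 μL + 3450 μL = 3900 μL total → factor 3900/450 = 8.6667
Step 2: 260 μL brought to 3900 μL → factor 3900/260 = 15
Step 3: 220 μL brought to 3.7 mL → factor 3700/220 = 16.818
Step 4: v brought to 6.3 mL → factor = 6.3 mL/v
Product of known-step factors = 2186.4
Overall factor = 8.00 × 10^7 PFU/mL / (523 PFU/mL) = 1.5296 × 10^5
Step-4 factor = 1.5296 × 10^5 / 2186.4 = 69.963
v = 6.3 mL / 69.963 = 0.0900 mL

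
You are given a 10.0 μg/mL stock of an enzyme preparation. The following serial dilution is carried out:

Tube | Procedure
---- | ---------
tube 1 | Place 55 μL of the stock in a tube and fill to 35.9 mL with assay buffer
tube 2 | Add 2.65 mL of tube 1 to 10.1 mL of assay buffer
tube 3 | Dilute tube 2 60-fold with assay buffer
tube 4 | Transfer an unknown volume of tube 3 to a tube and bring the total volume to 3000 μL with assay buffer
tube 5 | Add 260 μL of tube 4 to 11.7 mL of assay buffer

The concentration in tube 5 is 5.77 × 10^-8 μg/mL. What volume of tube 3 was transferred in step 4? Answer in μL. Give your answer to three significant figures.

150 μL

Step 1: 55 μL brought to 35.9 mL → factor 35900/55 = 652.73
Step 2: 2.65 mL + 10.1 mL = 12.75 mL total → factor 12.75/2.65 = 4.8113
Step 3: 60-fold → factor 60
Step 4: v brought to 3000 μL → factor = 3000 μL/v
Step 5: 260 μL + 11.7 mL = 11960 μL total → factor 11960/260 = 46
Product of known-step factors = 8.6677 × 10^6
Overall factor = 10.0 μg/mL / (5.77 × 10^-8 μg/mL) = 1.7331 × 10^8
Step-4 factor = 1.7331 × 10^8 / 8.6677 × 10^6 = 19.995
v = 3000 μL / 19.995 = 150 μL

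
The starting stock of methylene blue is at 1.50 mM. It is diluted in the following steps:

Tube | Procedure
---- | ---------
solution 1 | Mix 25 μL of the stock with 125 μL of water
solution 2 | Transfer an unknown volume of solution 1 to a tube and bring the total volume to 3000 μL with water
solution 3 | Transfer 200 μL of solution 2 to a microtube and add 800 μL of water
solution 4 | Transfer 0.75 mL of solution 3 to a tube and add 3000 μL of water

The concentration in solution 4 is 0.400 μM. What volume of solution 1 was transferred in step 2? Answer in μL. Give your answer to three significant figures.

Step 1: 25 μL + 125 μL = 150 μL total → factor 150/25 = 6
Step 2: v brought to 3000 μL → factor = 3000 μL/v
Step 3: 200 μL + 800 μL = 1000 μL total → factor 1000/200 = 5
Step 4: 0.75 mL + 3000 μL = 3.75 mL total → factor 3.75/0.75 = 5
Product of known-step factors = 150
Overall factor = 1.50 mM / (0.400 μM) = 3750
Step-2 factor = 3750 / 150 = 25
v = 3000 μL / 25 = 120 μL

120 μL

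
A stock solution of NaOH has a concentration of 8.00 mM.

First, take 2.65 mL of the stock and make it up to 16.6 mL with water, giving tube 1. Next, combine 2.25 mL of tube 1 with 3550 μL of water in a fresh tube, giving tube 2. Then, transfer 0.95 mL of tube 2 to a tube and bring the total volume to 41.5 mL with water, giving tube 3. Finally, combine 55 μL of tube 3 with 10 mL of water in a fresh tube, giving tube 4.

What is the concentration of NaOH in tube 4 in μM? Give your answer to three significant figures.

Step 1: 2.65 mL brought to 16.6 mL → factor 16.6/2.65 = 6.2642
Step 2: 2.25 mL + 3550 μL = 5.8 mL total → factor 5.8/2.25 = 2.5778
Step 3: 0.95 mL brought to 41.5 mL → factor 41.5/0.95 = 43.684
Step 4: 55 μL + 10 mL = 10055 μL total → factor 10055/55 = 182.82
Overall dilution factor = 6.2642 × 2.5778 × 43.684 × 182.82 = 1.2896 × 10^5
Final = 8.00 mM / 1.2896 × 10^5 = 6.204 × 10^-5 mM = 0.0620 μM

0.0620 μM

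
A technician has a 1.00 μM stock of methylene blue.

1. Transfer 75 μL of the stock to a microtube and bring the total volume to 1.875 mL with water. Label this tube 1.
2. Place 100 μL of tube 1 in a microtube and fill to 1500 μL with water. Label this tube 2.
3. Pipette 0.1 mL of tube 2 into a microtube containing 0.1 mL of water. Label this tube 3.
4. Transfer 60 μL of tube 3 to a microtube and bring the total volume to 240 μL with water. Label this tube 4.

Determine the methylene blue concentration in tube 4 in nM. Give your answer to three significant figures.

Step 1: 75 μL brought to 1.875 mL → factor 1875/75 = 25
Step 2: 100 μL brought to 1500 μL → factor 1500/100 = 15
Step 3: 0.1 mL + 0.1 mL = 0.2 mL total → factor 0.2/0.1 = 2
Step 4: 60 μL brought to 240 μL → factor 240/60 = 4
Overall dilution factor = 25 × 15 × 2 × 4 = 3000
Final = 1.00 μM / 3000 = 0.0003333 μM = 0.333 nM

0.333 nM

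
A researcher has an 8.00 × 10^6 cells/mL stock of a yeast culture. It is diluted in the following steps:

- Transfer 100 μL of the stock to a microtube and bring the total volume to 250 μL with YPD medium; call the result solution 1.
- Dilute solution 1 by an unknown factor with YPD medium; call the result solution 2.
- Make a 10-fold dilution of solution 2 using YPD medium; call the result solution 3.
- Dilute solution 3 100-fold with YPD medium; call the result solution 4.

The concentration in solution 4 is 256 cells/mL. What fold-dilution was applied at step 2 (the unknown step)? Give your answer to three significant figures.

12.5-fold

Step 1: 100 μL brought to 250 μL → factor 250/100 = 2.5
Step 2: unknown factor x
Step 3: 10-fold → factor 10
Step 4: 100-fold → factor 100
Product of known-step factors = 2500
Overall factor = 8.00 × 10^6 cells/mL / (256 cells/mL) = 31250
x = 31250 / 2500 = 12.5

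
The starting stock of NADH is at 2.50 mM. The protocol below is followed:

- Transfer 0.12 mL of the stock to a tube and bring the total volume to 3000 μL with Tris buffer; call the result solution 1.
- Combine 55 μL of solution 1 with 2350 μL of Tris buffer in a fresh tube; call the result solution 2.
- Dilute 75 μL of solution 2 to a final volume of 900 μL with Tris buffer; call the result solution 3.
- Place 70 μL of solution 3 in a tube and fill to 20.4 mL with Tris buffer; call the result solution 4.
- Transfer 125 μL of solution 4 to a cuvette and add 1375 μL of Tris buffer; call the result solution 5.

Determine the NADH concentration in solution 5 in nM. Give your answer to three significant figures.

Step 1: 0.12 mL brought to 3000 μL → factor 3/0.12 = 25
Step 2: 55 μL + 2350 μL = 2405 μL total → factor 2405/55 = 43.727
Step 3: 75 μL brought to 900 μL → factor 900/75 = 12
Step 4: 70 μL brought to 20.4 mL → factor 20400/70 = 291.43
Step 5: 125 μL + 1375 μL = 1500 μL total → factor 1500/125 = 12
Overall dilution factor = 25 × 43.727 × 12 × 291.43 × 12 = 4.5876 × 10^7
Final = 2.50 mM / 4.5876 × 10^7 = 5.449 × 10^-8 mM = 0.0545 nM

0.0545 nM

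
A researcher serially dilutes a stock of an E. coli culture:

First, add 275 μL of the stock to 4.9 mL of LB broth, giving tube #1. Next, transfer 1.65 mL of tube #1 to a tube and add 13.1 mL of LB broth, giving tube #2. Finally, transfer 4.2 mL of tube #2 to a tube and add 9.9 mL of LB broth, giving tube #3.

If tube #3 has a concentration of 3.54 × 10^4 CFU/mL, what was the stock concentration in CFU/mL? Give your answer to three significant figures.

Step 1: 275 μL + 4.9 mL = 5175 μL total → factor 5175/275 = 18.818
Step 2: 1.65 mL + 13.1 mL = 14.75 mL total → factor 14.75/1.65 = 8.9394
Step 3: 4.2 mL + 9.9 mL = 14.1 mL total → factor 14.1/4.2 = 3.3571
Overall dilution factor = 18.818 × 8.9394 × 3.3571 = 564.75
Stock = 3.54 × 10^4 CFU/mL × 564.75 = 2.00 × 10^7 CFU/mL

2.00 × 10^7 CFU/mL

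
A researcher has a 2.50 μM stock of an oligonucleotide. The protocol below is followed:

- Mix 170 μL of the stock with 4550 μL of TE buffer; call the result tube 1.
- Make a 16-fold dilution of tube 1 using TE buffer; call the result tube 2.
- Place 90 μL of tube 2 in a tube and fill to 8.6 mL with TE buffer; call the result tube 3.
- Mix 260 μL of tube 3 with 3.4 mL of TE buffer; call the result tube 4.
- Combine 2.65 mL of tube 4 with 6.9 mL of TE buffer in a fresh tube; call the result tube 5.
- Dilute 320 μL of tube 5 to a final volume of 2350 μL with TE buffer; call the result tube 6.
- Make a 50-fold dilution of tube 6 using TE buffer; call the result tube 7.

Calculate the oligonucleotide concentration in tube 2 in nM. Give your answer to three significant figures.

Step 1: 170 μL + 4550 μL = 4720 μL total → factor 4720/170 = 27.765
Step 2: 16-fold → factor 16
Dilution factor through tube 2 = 27.765 × 16 = 444.24
[tube 2] = 2.50 μM / 444.24 = 0.005628 μM = 5.63 nM

5.63 nM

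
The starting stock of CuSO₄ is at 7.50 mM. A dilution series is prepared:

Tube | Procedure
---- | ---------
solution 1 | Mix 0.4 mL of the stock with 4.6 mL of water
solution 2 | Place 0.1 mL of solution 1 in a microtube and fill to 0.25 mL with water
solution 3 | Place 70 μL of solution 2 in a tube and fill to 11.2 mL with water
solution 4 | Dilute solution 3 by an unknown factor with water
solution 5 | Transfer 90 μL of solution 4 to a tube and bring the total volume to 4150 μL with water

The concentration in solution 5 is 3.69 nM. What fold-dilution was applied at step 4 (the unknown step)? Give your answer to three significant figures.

Step 1: 0.4 mL + 4.6 mL = 5 mL total → factor 5/0.4 = 12.5
Step 2: 0.1 mL brought to 0.25 mL → factor 0.25/0.1 = 2.5
Step 3: 70 μL brought to 11.2 mL → factor 11200/70 = 160
Step 4: unknown factor x
Step 5: 90 μL brought to 4150 μL → factor 4150/90 = 46.111
Product of known-step factors = 2.3056 × 10^5
Overall factor = 7.50 mM / (3.69 nM) = 2.0325 × 10^6
x = 2.0325 × 10^6 / 2.3056 × 10^5 = 8.82

8.82-fold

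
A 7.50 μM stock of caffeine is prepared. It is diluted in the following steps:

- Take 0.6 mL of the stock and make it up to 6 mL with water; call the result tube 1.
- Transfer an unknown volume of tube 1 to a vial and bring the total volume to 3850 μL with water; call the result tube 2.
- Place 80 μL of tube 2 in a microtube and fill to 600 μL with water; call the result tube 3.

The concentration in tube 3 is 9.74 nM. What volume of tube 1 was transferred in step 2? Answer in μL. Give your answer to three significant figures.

375 μL

Step 1: 0.6 mL brought to 6 mL → factor 6/0.6 = 10
Step 2: v brought to 3850 μL → factor = 3850 μL/v
Step 3: 80 μL brought to 600 μL → factor 600/80 = 7.5
Product of known-step factors = 75
Overall factor = 7.50 μM / (9.74 nM) = 770.02
Step-2 factor = 770.02 / 75 = 10.267
v = 3850 μL / 10.267 = 375 μL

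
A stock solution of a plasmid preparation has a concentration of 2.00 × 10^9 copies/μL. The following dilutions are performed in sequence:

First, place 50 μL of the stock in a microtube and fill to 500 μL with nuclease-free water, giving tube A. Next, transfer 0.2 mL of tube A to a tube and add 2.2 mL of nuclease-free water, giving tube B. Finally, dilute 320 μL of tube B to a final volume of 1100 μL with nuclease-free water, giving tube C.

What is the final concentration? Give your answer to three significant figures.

4.85 × 10^6 copies/μL

Step 1: 50 μL brought to 500 μL → factor 500/50 = 10
Step 2: 0.2 mL + 2.2 mL = 2.4 mL total → factor 2.4/0.2 = 12
Step 3: 320 μL brought to 1100 μL → factor 1100/320 = 3.4375
Overall dilution factor = 10 × 12 × 3.4375 = 412.5
Final = 2.00 × 10^9 copies/μL / 412.5 = 4.85 × 10^6 copies/μL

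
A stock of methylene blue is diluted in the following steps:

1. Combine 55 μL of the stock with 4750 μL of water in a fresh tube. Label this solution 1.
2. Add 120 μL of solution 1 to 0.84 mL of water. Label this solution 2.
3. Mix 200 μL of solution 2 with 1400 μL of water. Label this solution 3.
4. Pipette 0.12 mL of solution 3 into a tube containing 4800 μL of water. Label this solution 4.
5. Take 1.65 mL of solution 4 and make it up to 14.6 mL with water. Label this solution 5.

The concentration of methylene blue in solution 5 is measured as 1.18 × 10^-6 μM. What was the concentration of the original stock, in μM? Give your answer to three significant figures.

Step 1: 55 μL + 4750 μL = 4805 μL total → factor 4805/55 = 87.364
Step 2: 120 μL + 0.84 mL = 960 μL total → factor 960/120 = 8
Step 3: 200 μL + 1400 μL = 1600 μL total → factor 1600/200 = 8
Step 4: 0.12 mL + 4800 μL = 4.92 mL total → factor 4.92/0.12 = 41
Step 5: 1.65 mL brought to 14.6 mL → factor 14.6/1.65 = 8.8485
Overall dilution factor = 87.364 × 8 × 8 × 41 × 8.8485 = 2.0284 × 10^6
Stock = 1.18 × 10^-6 μM × 2.0284 × 10^6 = 2.39 μM

2.39 μM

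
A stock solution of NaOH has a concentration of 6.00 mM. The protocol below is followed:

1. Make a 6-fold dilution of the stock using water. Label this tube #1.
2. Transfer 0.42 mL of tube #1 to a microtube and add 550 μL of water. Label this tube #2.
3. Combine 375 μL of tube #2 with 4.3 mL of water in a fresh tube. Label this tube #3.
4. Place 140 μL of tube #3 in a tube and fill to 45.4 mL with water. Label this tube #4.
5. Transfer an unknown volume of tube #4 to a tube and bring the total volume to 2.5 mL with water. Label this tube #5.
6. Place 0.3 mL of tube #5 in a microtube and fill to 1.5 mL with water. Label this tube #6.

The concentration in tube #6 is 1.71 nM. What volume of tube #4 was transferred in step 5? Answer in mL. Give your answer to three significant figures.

0.200 mL

Step 1: 6-fold → factor 6
Step 2: 0.42 mL + 550 μL = 0.97 mL total → factor 0.97/0.42 = 2.3095
Step 3: 375 μL + 4.3 mL = 4675 μL total → factor 4675/375 = 12.467
Step 4: 140 μL brought to 45.4 mL → factor 45400/140 = 324.29
Step 5: v brought to 2.5 mL → factor = 2.5 mL/v
Step 6: 0.3 mL brought to 1.5 mL → factor 1.5/0.3 = 5
Product of known-step factors = 2.8011 × 10^5
Overall factor = 6.00 mM / (1.71 nM) = 3.5088 × 10^6
Step-5 factor = 3.5088 × 10^6 / 2.8011 × 10^5 = 12.527
v = 2.5 mL / 12.527 = 0.200 mL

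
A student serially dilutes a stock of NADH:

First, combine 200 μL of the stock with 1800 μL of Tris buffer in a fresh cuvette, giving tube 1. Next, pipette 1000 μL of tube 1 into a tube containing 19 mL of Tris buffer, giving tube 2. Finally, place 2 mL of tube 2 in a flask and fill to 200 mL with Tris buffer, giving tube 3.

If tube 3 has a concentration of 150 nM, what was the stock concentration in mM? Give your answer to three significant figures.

3.00 mM

Step 1: 200 μL + 1800 μL = 2000 μL total → factor 2000/200 = 10
Step 2: 1000 μL + 19 mL = 20000 μL total → factor 20000/1000 = 20
Step 3: 2 mL brought to 200 mL → factor 200/2 = 100
Overall dilution factor = 10 × 20 × 100 = 20000
Stock = 150 nM × 20000 = 3.000 × 10^6 nM = 3.00 mM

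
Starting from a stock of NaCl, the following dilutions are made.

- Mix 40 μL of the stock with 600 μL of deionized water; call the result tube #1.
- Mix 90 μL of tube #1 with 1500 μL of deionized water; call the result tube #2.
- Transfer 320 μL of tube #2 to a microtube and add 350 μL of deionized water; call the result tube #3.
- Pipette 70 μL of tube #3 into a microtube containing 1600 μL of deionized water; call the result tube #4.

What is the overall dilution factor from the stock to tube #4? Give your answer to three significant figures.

Step 1: 40 μL + 600 μL = 640 μL total → factor 640/40 = 16
Step 2: 90 μL + 1500 μL = 1590 μL total → factor 1590/90 = 17.667
Step 3: 320 μL + 350 μL = 670 μL total → factor 670/320 = 2.0938
Step 4: 70 μL + 1600 μL = 1670 μL total → factor 1670/70 = 23.857
Overall dilution factor = 16 × 17.667 × 2.0938 × 23.857 = 14119

1.41 × 10^4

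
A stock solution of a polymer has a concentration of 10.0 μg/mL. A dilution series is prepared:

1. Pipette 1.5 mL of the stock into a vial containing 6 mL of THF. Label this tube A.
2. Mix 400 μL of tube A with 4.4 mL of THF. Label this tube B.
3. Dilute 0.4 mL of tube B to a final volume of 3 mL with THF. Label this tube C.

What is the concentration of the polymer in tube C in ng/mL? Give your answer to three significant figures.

22.2 ng/mL

Step 1: 1.5 mL + 6 mL = 7.5 mL total → factor 7.5/1.5 = 5
Step 2: 400 μL + 4.4 mL = 4800 μL total → factor 4800/400 = 12
Step 3: 0.4 mL brought to 3 mL → factor 3/0.4 = 7.5
Overall dilution factor = 5 × 12 × 7.5 = 450
Final = 10.0 μg/mL / 450 = 0.02222 μg/mL = 22.2 ng/mL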